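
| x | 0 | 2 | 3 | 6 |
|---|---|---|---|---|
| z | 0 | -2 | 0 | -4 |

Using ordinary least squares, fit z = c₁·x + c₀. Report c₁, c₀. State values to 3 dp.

c₁ = -0.613, c₀ = 0.187

Forming AᵀA = [[49, 11]; [11, 4]] and Aᵀz = [-28, -6]ᵀ gives AᵀA·[c₁, c₀]ᵀ = Aᵀz.
Determinant 49·4 − 11² = 75.
c₁ = ((-28)·4 − 11·(-6))/75 = -46/75; c₀ = (49·(-6) − 11·(-28))/75 = 14/75.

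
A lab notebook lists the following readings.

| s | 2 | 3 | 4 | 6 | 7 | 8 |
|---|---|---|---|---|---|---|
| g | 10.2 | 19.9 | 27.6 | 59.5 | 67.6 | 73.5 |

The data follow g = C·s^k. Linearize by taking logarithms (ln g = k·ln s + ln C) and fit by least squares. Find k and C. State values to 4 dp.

Linearized form: ln g = k·ln s + ln C. From the 6 transformed points,
Sums: Σln s = 8.9952, Σ(ln s)² = 14.9303, Σln g = 21.2278, Σln s·ln g = 33.9512.
Normal system: [[14.9303, 8.9952]; [8.9952, 6]]·[k, ln C]ᵀ = [33.9512, 21.2278]ᵀ.
Slope k = (n·Σln s·ln g − Σln s·Σln g)/(n·Σ(ln s)² − (Σln s)²) = (6·33.9512 − 8.9952·21.2278)/8.6686 = 1.47196; ln C = (Σln g − k·Σln s)/n = 1.33121, so C = exp(1.33121) = 3.78564.

k = 1.4720, C = 3.7856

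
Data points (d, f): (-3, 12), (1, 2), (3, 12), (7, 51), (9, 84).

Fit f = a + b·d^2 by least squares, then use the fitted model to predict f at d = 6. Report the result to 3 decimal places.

f̂ = 38.451

From the data, Σ1 = 5, Σd^2 = 149, Σd^2·d^2 = 9125.
For Aᵀf: Σf = 161, Σd^2·f = 9521.
Eliminating b: 9125·(row 1) − 149·(row 2) gives 23424·a = 9125·161 − 149·9521 = 50496, so a = 263/122.
Then b = (9521 − 149·(263/122))/9125 = 123/122.
At d = 6: f̂ = (263/122)·(1) + (123/122)·(36) = 4691/122.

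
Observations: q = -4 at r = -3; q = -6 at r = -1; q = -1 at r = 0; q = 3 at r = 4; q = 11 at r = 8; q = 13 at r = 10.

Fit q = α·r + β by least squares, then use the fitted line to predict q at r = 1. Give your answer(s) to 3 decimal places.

AᵀA·[α, β]ᵀ = Aᵀq reads: 190·α + 18·β = 248;  18·α + 6·β = 16.
det = 190·6 − 18² = 816.
α = (248·6 − 18·16)/816 = 25/17; β = (190·16 − 18·248)/816 = -89/51.
At r = 1: q̂ = (25/17)·(1) + (-89/51)·(1) = -14/51.

q̂ = -0.275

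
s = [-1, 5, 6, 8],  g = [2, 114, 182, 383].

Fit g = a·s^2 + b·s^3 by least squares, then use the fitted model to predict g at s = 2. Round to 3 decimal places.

ĝ = 12.661

From the data, Σs^2·s^2 = 6018, Σs^2·s^3 = 43668, Σs^3·s^3 = 324426.
Right-hand side: Σs^2·g = 33916, Σs^3·g = 249656.
Normal equations: [[6018, 43668]; [43668, 324426]]·[a, b]ᵀ = [33916, 249656]ᵀ.
Eliminating b: 324426·(row 1) − 43668·(row 2) gives 45501444·a = 324426·33916 − 43668·249656 = 101254008, so a = 8437834/3791787.
Then b = (249656 − 43668·(8437834/3791787))/324426 = 1782160/3791787.
At s = 2: ĝ = (8437834/3791787)·(4) + (1782160/3791787)·(8) = 16002872/1263929.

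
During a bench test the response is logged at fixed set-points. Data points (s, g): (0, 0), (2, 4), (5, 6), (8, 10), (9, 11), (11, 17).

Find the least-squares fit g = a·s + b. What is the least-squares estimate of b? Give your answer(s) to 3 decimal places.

The normal equations are: 295·a + 35·b = 404;  35·a + 6·b = 48.
(Σs·s = 295, Σs = 35, Σ1 = 6, Σs·g = 404, Σg = 48.)
Eliminating b: 6·(row 1) − 35·(row 2) gives 545·a = 6·404 − 35·48 = 744, so a = 744/545.
Then b = (48 − 35·(744/545))/6 = 4/109.

b = 0.037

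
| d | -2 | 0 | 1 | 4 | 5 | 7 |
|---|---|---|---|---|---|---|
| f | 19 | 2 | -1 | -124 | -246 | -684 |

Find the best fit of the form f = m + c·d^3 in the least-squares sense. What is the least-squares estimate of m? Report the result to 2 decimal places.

m = 2.65

Compute the Gram sums: Σ1 = 6, Σd^3 = 525, Σd^3·d^3 = 137435.
Right-hand side: Σf = -1034, Σd^3·f = -273451.
Δ = 6·137435 − 525² = 548985.
m = ((-1034)·137435 − 525·(-273451))/548985 = 290797/109797; c = (6·(-273451) − 525·(-1034))/548985 = -365952/182995.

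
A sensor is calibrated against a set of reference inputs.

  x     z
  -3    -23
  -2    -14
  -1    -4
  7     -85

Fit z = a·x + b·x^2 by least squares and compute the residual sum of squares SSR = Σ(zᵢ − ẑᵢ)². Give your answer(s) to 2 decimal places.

Forming AᵀA = [[63, 307]; [307, 2499]] and Aᵀz = [-494, -4432]ᵀ gives AᵀA·[a, b]ᵀ = Aᵀz.
Δ = 63·2499 − 307² = 63188.
a = ((-494)·2499 − 307·(-4432))/63188 = 63059/31594; b = (63·(-4432) − 307·(-494))/63188 = -63779/31594.
Residuals: 18263/15797, -30541/15797, 231/15797, -866/15797; SSR = 80211/15797.

SSR = 5.08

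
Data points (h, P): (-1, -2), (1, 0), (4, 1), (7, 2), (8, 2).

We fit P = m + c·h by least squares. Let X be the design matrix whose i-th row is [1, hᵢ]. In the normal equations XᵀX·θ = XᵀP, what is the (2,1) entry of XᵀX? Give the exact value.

Row 2 ↔ basis h, column 1 ↔ basis 1, so (XᵀX)_{2,1} = Σᵢ h = (-1)·(1) + (1)·(1) + (4)·(1) + (7)·(1) + (8)·(1) = 19.

19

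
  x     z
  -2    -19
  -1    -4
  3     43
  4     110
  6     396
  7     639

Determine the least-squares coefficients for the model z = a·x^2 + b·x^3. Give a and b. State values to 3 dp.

Setting ∂/∂a … = 0 gives: 4051·a + 25817·b = 47634;  25817·a + 169195·b = 313070.
(Σx^2·x^2 = 4051, Σx^2·x^3 = 25817, Σx^3·x^3 = 169195, Σx^2·z = 47634, Σx^3·z = 313070.)
Determinant 4051·169195 − 25817² = 18891456.
a = (47634·169195 − 25817·313070)/18891456 = -2886695/2361432; b = (4051·313070 − 25817·47634)/18891456 = 4809949/2361432.

a = -1.222, b = 2.037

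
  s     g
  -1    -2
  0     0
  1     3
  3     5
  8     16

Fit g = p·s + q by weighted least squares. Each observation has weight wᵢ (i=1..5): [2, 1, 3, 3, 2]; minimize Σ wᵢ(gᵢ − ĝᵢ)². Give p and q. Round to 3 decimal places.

Sums needed: Σwᵢ·s·s = 160, Σwᵢ·s = 26, Σwᵢ·1 = 11.
Moment sums: Σwᵢ·s·g = 314, Σwᵢ·g = 52.
So MᵀWM·[p, q]ᵀ = MᵀWg: [[160, 26]; [26, 11]]·[p, q]ᵀ = [314, 52]ᵀ.
Δ = 160·11 − 26² = 1084.
p = (314·11 − 26·52)/1084 = 1051/542; q = (160·52 − 26·314)/1084 = 39/271.

p = 1.939, q = 0.144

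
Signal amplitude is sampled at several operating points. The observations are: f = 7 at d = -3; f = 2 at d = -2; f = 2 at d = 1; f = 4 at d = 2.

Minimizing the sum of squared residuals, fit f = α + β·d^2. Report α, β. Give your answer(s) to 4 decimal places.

AᵀA·[α, β]ᵀ = Aᵀf reads: 4·α + 18·β = 15;  18·α + 114·β = 89.
Δ = 4·114 − 18² = 132.
α = (15·114 − 18·89)/132 = 9/11; β = (4·89 − 18·15)/132 = 43/66.

α = 0.8182, β = 0.6515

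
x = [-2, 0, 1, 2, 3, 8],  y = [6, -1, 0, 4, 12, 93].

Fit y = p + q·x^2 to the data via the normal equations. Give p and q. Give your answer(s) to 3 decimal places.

Setting ∂/∂p … = 0 gives: 6·p + 82·q = 114;  82·p + 4210·q = 6100.
Determinant 6·4210 − 82² = 18536.
p = (114·4210 − 82·6100)/18536 = -5065/4634; q = (6·6100 − 82·114)/18536 = 6813/4634.

p = -1.093, q = 1.470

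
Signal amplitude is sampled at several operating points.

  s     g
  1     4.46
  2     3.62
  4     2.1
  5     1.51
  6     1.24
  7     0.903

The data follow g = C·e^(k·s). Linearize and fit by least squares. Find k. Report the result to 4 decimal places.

Let Y = ln g. Fitting Y = k·s + ln C by least squares:
Σs = 25.0000, Σ(s)² = 131.0000, Σln g = 4.0487, Σs·ln g = 9.6728.
Equations: 131.0000·k + 25.0000·ln C = 9.6728;  25.0000·k + 6·ln C = 4.0487.
Slope k = (n·Σs·ln g − Σs·Σln g)/(n·Σ(s)² − (Σs)²) = (6·9.6728 − 25.0000·4.0487)/161.0000 = -0.26821; ln C = (Σln g − k·Σs)/n = 1.79233.

k = -0.2682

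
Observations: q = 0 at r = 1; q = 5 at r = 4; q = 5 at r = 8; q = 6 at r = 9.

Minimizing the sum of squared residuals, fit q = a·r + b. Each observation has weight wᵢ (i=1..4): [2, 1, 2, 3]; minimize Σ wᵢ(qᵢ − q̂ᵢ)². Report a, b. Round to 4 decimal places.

a = 0.6737, b = -0.0014

With design matrix A, AᵀWA = [[389, 49]; [49, 8]] and AᵀWq = [262, 33]ᵀ.
Eliminating b: 8·(row 1) − 49·(row 2) gives 711·a = 8·262 − 49·33 = 479, so a = 479/711.
Then b = (33 − 49·(479/711))/8 = -1/711.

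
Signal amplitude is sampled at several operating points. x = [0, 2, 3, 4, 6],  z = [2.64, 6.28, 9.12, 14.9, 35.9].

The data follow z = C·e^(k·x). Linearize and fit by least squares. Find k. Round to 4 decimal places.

k = 0.4347

Linearized form: ln z = k·x + ln C. From the 5 transformed points,
Σx = 15.0000, Σ(x)² = 65.0000, Σln z = 11.3007, Σx·ln z = 42.5960.
Normal system: [[65.0000, 15.0000]; [15.0000, 5]]·[k, ln C]ᵀ = [42.5960, 11.3007]ᵀ.
Solving (det = 100.0000): k = 0.43469, ln C = 0.95606.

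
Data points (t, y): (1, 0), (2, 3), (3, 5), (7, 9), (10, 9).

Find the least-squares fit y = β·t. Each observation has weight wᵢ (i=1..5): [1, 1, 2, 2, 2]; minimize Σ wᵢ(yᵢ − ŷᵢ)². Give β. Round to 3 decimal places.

From the data, Σwᵢ·t·t = 321.
For AᵀWy: Σwᵢ·t·y = 342.
Hence β = 342 / 321 ≈ 1.06542.

β = 1.065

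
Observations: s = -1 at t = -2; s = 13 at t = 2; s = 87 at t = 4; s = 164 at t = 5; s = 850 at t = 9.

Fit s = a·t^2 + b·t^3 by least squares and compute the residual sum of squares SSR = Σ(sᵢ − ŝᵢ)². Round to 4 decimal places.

SSR = 4.9027

The normal system MᵀM·[a, b]ᵀ = Mᵀs is [[7474, 63198]; [63198, 551290]]·[a, b]ᵀ = [74390, 645830]ᵀ.
Determinant 7474·551290 − 63198² = 126354256.
a = (74390·551290 − 63198·645830)/126354256 = 24412345/15794282; b = (7474·645830 − 63198·74390)/126354256 = 15704275/15794282.
Residuals: 6095269/7897141, -8978957/7897141, -10784293/7897141, 8459624/7897141, -338360/7897141; SSR = 38717135/7897141.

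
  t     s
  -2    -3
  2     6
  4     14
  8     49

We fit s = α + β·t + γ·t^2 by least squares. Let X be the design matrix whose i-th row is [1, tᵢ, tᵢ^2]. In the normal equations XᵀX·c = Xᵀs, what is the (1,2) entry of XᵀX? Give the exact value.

Row 1 ↔ basis 1, column 2 ↔ basis t, so (XᵀX)_{1,2} = Σᵢ t = (1)·(-2) + (1)·(2) + (1)·(4) + (1)·(8) = 12.

12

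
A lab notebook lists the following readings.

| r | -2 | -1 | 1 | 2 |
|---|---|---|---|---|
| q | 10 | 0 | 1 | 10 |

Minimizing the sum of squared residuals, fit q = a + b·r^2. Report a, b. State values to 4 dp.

From the data, Σ1 = 4, Σr^2 = 10, Σr^2·r^2 = 34.
Moment sums: Σq = 21, Σr^2·q = 81.
Normal equations: [[4, 10]; [10, 34]]·[a, b]ᵀ = [21, 81]ᵀ.
det = 4·34 − 10² = 36.
a = (21·34 − 10·81)/36 = -8/3; b = (4·81 − 10·21)/36 = 19/6.

a = -2.6667, b = 3.1667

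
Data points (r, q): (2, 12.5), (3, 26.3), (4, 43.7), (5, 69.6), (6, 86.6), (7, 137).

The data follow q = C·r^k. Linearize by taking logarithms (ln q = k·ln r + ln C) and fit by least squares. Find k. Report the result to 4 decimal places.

With ln qᵢ as the transformed response and ln rᵢ as the regressor:
Σln r = 8.5252, Σ(ln r)² = 13.1965, Σln q = 23.1967, Σln r·ln q = 34.9751.
Normal system: [[13.1965, 8.5252]; [8.5252, 6]]·[k, ln C]ᵀ = [34.9751, 23.1967]ᵀ.
Slope k = (n·Σln r·ln q − Σln r·Σln q)/(n·Σ(ln r)² − (Σln r)²) = (6·34.9751 − 8.5252·23.1967)/6.5005 = 1.86064; ln C = (Σln q − k·Σln r)/n = 1.22241.

k = 1.8606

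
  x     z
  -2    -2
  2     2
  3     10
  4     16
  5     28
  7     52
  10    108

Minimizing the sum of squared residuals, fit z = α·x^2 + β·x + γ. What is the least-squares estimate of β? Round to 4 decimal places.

AᵀA·[α, β, γ]ᵀ = Aᵀz reads: 13395·α + 1559·β + 207·γ = 14394;  1559·α + 207·β + 29·γ = 1686;  207·α + 29·β + 7·γ = 214.
(Σx^2·x^2 = 13395, Σx^2·x = 1559, Σx^2 = 207, Σx·x = 207, Σx = 29, Σ1 = 7, Σx^2·z = 14394, Σx·z = 1686, Σz = 214.)
Row-reducing yields α = 244690/244601, β = 275262/244601, γ = -898402/244601.

β = 1.1254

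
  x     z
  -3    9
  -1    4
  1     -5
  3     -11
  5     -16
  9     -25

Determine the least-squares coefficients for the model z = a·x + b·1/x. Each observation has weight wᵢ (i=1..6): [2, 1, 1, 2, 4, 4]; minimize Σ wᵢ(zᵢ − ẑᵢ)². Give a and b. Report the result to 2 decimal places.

MᵀWM·[a, b]ᵀ = MᵀWz reads: 462·a + 14·b = -1349;  14·a + (5374/2025)·b = -2081/45.
(Σwᵢ·x·x = 462, Σwᵢ·x·1/x = 14, Σwᵢ·1/x·1/x = 5374/2025, Σwᵢ·x·z = -1349, Σwᵢ·1/x·z = -2081/45.)
Eliminating b: (5374/2025)·(row 1) − 14·(row 2) gives (695296/675)·a = (5374/2025)·(-1349) − 14·(-2081/45) = -5938496/2025, so a = -92789/32592.
Then b = ((-2081/45) − 14·(-92789/32592))/(5374/2025) = -3735/1552.

a = -2.85, b = -2.41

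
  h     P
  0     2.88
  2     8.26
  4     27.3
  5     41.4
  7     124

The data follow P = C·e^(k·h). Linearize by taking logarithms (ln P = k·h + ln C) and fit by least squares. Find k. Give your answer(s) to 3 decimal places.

Taking logs, ln P = k·h + ln C, so regress ln P on h.
Σh = 18.0000, Σ(h)² = 94.0000, Σln P = 15.0197, Σh·ln P = 69.8088.
Equations: 94.0000·k + 18.0000·ln C = 69.8088;  18.0000·k + 5·ln C = 15.0197.
Solving (det = 146.0000): k = 0.53897, ln C = 1.06363.

k = 0.539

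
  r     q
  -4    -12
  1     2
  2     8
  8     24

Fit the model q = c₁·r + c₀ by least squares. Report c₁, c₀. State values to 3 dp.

Setting ∂/∂c₁ … = 0 gives: 85·c₁ + 7·c₀ = 258;  7·c₁ + 4·c₀ = 22.
(Σr·r = 85, Σr = 7, Σ1 = 4, Σr·q = 258, Σq = 22.)
Eliminating c₀: 4·(row 1) − 7·(row 2) gives 291·c₁ = 4·258 − 7·22 = 878, so c₁ = 878/291.
Then c₀ = (22 − 7·(878/291))/4 = 64/291.

c₁ = 3.017, c₀ = 0.220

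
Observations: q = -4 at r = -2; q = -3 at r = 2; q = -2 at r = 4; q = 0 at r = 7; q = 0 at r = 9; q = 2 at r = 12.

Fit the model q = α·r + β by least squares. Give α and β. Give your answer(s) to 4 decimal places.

α = 0.4346, β = -3.4843

The normal equations are: 298·α + 32·β = 18;  32·α + 6·β = -7.
(Σr·r = 298, Σr = 32, Σ1 = 6, Σr·q = 18, Σq = -7.)
Determinant 298·6 − 32² = 764.
α = (18·6 − 32·(-7))/764 = 83/191; β = (298·(-7) − 32·18)/764 = -1331/382.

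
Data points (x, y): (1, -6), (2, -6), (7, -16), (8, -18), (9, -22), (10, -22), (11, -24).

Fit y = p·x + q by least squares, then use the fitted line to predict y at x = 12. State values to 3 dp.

Compute the Gram sums: Σx·x = 420, Σx = 48, Σ1 = 7.
Moment sums: Σx·y = -956, Σy = -114.
So MᵀM·[p, q]ᵀ = Mᵀy: [[420, 48]; [48, 7]]·[p, q]ᵀ = [-956, -114]ᵀ.
det = 420·7 − 48² = 636.
p = ((-956)·7 − 48·(-114))/636 = -305/159; q = (420·(-114) − 48·(-956))/636 = -166/53.
At x = 12: ŷ = (-305/159)·(12) + (-166/53)·(1) = -1386/53.

ŷ = -26.151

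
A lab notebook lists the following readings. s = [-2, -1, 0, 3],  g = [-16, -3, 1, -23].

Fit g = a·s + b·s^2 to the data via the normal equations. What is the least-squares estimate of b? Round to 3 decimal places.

b = -3.076

XᵀX·[a, b]ᵀ = Xᵀg reads: 14·a + 18·b = -34;  18·a + 98·b = -274.
det = 14·98 − 18² = 1048.
a = ((-34)·98 − 18·(-274))/1048 = 200/131; b = (14·(-274) − 18·(-34))/1048 = -403/131.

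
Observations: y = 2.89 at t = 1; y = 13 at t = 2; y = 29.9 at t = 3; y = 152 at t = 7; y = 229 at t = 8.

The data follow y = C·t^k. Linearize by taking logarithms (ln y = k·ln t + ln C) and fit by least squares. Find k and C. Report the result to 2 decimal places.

Taking logs, ln y = k·ln t + ln C, so regress ln y on ln t.
Σln t = 5.8171, Σ(ln t)² = 9.7980, Σln y = 17.4817, Σln t·ln y = 26.5859.
Equations: 9.7980·k + 5.8171·ln C = 26.5859;  5.8171·k + 5·ln C = 17.4817.
Slope k = (n·Σln t·ln y − Σln t·Σln y)/(n·Σ(ln t)² − (Σln t)²) = (5·26.5859 − 5.8171·17.4817)/15.1514 = 2.06165; ln C = (Σln y − k·Σln t)/n = 1.09777, so C = exp(1.09777) = 2.99747.

k = 2.06, C = 3.00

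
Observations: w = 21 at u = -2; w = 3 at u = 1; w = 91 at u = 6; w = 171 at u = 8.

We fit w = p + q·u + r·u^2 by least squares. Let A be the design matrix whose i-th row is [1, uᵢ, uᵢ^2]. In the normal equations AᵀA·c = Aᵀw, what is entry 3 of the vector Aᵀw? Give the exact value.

Entry 3 ↔ basis u^2, so (Aᵀw)_{3} = Σᵢ (u^2)·wᵢ = (4)·(21) + (1)·(3) + (36)·(91) + (64)·(171) = 14307.

14307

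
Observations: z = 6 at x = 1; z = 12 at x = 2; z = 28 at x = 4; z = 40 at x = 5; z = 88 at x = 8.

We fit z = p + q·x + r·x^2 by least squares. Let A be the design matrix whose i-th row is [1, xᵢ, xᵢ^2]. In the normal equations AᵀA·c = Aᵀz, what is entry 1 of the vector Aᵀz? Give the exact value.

174

Entry 1 ↔ basis 1, so (Aᵀz)_{1} = Σᵢ zᵢ = (1)·(6) + (1)·(12) + (1)·(28) + (1)·(40) + (1)·(88) = 174.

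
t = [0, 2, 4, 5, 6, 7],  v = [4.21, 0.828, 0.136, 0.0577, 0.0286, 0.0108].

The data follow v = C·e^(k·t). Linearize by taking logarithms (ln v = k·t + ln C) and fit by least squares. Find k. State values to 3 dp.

k = -0.851

Taking logs, ln v = k·t + ln C, so regress ln v on t.
Σt = 24.0000, Σ(t)² = 130.0000, Σln v = -11.6814, Σt·ln v = -75.6439.
Equations: 130.0000·k + 24.0000·ln C = -75.6439;  24.0000·k + 6·ln C = -11.6814.
Δ = 130.0000·6 − (24.0000)² = 204.0000; k = (-75.6439·6 − 24.0000·-11.6814)/204.0000 = -0.85053, ln C = (130.0000·-11.6814 − 24.0000·-75.6439)/204.0000 = 1.45523.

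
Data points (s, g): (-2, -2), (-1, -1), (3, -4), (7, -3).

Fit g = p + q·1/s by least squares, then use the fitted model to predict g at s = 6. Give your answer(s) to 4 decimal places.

ĝ = -3.3764

Compute the Gram sums: Σ1 = 4, Σ1/s = -43/42, Σ1/s·1/s = 2437/1764.
And Σg = -10, Σ1/s·g = 5/21.
Normal equations: [[4, -43/42]; [-43/42, 2437/1764]]·[p, q]ᵀ = [-10, 5/21]ᵀ.
Eliminating q: (2437/1764)·(row 1) − (-43/42)·(row 2) gives (2633/588)·p = (2437/1764)·(-10) − (-43/42)·(5/21) = -95/7, so p = -7980/2633.
Then q = ((5/21) − (-43/42)·(-7980/2633))/(2437/1764) = -5460/2633.
At s = 6: ĝ = (-7980/2633)·(1) + (-5460/2633)·(1/6) = -8890/2633.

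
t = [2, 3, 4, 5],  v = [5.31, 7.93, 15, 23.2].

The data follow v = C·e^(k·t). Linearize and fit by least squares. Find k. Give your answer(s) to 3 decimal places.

k = 0.506

With ln vᵢ as the transformed response and tᵢ as the regressor:
Σt = 14.0000, Σ(t)² = 54.0000, Σln v = 9.5924, Σt·ln v = 36.1041.
Equations: 54.0000·k + 14.0000·ln C = 36.1041;  14.0000·k + 4·ln C = 9.5924.
Slope k = (n·Σt·ln v − Σt·Σln v)/(n·Σ(t)² − (Σt)²) = (4·36.1041 − 14.0000·9.5924)/20.0000 = 0.50611; ln C = (Σln v − k·Σt)/n = 0.62673.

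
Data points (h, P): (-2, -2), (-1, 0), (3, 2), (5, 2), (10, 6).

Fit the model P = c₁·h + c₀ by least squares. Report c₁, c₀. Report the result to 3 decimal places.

c₁ = 0.596, c₀ = -0.187

With design matrix M, MᵀM = [[139, 15]; [15, 5]] and MᵀP = [80, 8]ᵀ.
Determinant 139·5 − 15² = 470.
c₁ = (80·5 − 15·8)/470 = 28/47; c₀ = (139·8 − 15·80)/470 = -44/235.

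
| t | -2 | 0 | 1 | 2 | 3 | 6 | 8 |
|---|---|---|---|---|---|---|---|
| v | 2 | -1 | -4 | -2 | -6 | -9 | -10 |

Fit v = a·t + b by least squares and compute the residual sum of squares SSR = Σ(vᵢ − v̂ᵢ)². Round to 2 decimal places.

SSR = 8.23

With design matrix M, MᵀM = [[118, 18]; [18, 7]] and Mᵀv = [-164, -30]ᵀ.
det = 118·7 − 18² = 502.
a = ((-164)·7 − 18·(-30))/502 = -304/251; b = (118·(-30) − 18·(-164))/502 = -294/251.
Residuals: 188/251, 43/251, -406/251, 400/251, -300/251, -141/251, 216/251; SSR = 2066/251.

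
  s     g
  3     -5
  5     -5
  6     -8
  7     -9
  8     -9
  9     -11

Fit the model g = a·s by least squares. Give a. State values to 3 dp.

a = -1.220

Sums needed: Σs·s = 264.
Right-hand side: Σs·g = -322.
Hence a = -322 / 264 ≈ -1.2197.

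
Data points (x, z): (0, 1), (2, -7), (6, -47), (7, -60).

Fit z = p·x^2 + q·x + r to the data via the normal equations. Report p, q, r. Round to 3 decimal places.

The normal equations are: 3713·p + 567·q + 89·r = -4660;  567·p + 89·q + 15·r = -716;  89·p + 15·q + 4·r = -113.
Solving the 3×3 system (Gaussian elimination) gives p = -1053/1171, q = -2950/1171, r = 1411/1171.

p = -0.899, q = -2.519, r = 1.205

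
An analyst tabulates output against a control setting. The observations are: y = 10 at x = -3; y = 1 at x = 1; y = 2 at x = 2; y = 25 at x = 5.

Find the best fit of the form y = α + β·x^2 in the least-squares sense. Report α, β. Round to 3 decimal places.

α = -0.556, β = 1.031

Forming MᵀM = [[4, 39]; [39, 723]] and Mᵀy = [38, 724]ᵀ gives MᵀM·[α, β]ᵀ = Mᵀy.
Δ = 4·723 − 39² = 1371.
α = (38·723 − 39·724)/1371 = -254/457; β = (4·724 − 39·38)/1371 = 1414/1371.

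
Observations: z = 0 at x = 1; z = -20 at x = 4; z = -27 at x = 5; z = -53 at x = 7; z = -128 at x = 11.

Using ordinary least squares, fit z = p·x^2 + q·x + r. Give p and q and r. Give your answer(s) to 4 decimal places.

The normal system AᵀA·[p, q, r]ᵀ = Aᵀz is [[17924, 1864, 212]; [1864, 212, 28]; [212, 28, 5]]·[p, q, r]ᵀ = [-19080, -1994, -228]ᵀ.
Solving the 3×3 system (Gaussian elimination) gives p = -1187/1221, q = -2621/2442, r = 1990/1221.

p = -0.9722, q = -1.0733, r = 1.6298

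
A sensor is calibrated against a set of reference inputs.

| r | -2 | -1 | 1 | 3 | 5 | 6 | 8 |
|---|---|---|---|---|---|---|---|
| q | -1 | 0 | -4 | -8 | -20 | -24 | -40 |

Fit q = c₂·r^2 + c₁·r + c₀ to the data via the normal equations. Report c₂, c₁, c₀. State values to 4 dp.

Setting ∂/∂c₂ … = 0 gives: 6116·c₂ + 872·c₁ + 140·c₀ = -4004;  872·c₂ + 140·c₁ + 20·c₀ = -590;  140·c₂ + 20·c₁ + 7·c₀ = -97.
(Σr^2·r^2 = 6116, Σr^2·r = 872, Σr^2 = 140, Σr·r = 140, Σr = 20, Σ1 = 7, Σr^2·q = -4004, Σr·q = -590, Σq = -97.)
Row-reducing yields c₂ = -3405/7579, c₁ = -18441/15158, c₀ = -10579/7579.

c₂ = -0.4493, c₁ = -1.2166, c₀ = -1.3958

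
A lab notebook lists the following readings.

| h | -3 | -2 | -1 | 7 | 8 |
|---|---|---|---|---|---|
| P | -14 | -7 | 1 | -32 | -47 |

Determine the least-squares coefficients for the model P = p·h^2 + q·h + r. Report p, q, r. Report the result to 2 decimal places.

p = -1.16, q = 2.89, r = 4.56

Forming XᵀX = [[6595, 819, 127]; [819, 127, 9]; [127, 9, 5]] and XᵀP = [-4729, -545, -99]ᵀ gives XᵀX·[p, q, r]ᵀ = XᵀP.
Row-reducing yields p = -35996/30919, q = 89449/30919, r = 141094/30919.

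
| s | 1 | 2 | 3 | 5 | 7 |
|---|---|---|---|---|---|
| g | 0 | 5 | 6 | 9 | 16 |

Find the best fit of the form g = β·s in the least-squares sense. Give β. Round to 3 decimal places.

Compute the Gram sums: Σs·s = 88.
For Xᵀg: Σs·g = 185.
β = 185/88 = 2.10227.

β = 2.102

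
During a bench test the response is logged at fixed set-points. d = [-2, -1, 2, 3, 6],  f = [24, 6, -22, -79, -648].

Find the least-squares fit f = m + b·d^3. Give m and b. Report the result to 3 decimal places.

m = 1.767, b = -3.008

The normal equations are: 5·m + 242·b = -719;  242·m + 47514·b = -142475.
Determinant 5·47514 − 242² = 179006.
m = ((-719)·47514 − 242·(-142475))/179006 = 158192/89503; b = (5·(-142475) − 242·(-719))/179006 = -538377/179006.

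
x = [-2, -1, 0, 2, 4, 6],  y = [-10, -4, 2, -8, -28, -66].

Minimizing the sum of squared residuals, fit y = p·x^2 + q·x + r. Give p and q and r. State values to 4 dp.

Compute the Gram sums: Σx^2·x^2 = 1585, Σx^2·x = 279, Σx^2 = 61, Σx·x = 61, Σx = 9, Σ1 = 6.
And Σx^2·y = -2900, Σx·y = -500, Σy = -114.
So AᵀA·[p, q, r]ᵀ = Aᵀy: [[1585, 279, 61]; [279, 61, 9]; [61, 9, 6]]·[p, q, r]ᵀ = [-2900, -500, -114]ᵀ.
Solving the 3×3 system (Gaussian elimination) gives p = -6303/3202, q = 13511/16010, r = -2027/8005.

p = -1.9685, q = 0.8439, r = -0.2532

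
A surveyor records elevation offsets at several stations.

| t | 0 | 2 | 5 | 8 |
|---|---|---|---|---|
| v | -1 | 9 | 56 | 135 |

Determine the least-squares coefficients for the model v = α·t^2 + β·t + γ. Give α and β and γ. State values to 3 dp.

The normal equations are: 4737·α + 645·β + 93·γ = 10076;  645·α + 93·β + 15·γ = 1378;  93·α + 15·β + 4·γ = 199.
Solving the 3×3 system (Gaussian elimination) gives α = 728/381, β = 227/127, γ = -175/127.

α = 1.911, β = 1.787, γ = -1.378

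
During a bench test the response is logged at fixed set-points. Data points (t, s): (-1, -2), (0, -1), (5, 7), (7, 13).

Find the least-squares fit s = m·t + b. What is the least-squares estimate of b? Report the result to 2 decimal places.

From the data, Σt·t = 75, Σt = 11, Σ1 = 4.
And Σt·s = 128, Σs = 17.
So MᵀM·[m, b]ᵀ = Mᵀs: [[75, 11]; [11, 4]]·[m, b]ᵀ = [128, 17]ᵀ.
Determinant 75·4 − 11² = 179.
m = (128·4 − 11·17)/179 = 325/179; b = (75·17 − 11·128)/179 = -133/179.

b = -0.74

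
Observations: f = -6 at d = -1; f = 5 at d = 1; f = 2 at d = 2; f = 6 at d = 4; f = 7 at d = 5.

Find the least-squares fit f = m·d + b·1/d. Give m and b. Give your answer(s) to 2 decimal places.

m = 1.16, b = 3.86

Entries of MᵀM: Σd·d = 47, Σd·1/d = 5, Σ1/d·1/d = 941/400.
Right-hand side: Σd·f = 74, Σ1/d·f = 149/10.
Normal equations: [[47, 5]; [5, 941/400]]·[m, b]ᵀ = [74, 149/10]ᵀ.
Determinant 47·(941/400) − 5² = 34227/400.
m = (74·(941/400) − 5·(149/10))/(34227/400) = 4426/3803; b = (47·(149/10) − 5·74)/(34227/400) = 14680/3803.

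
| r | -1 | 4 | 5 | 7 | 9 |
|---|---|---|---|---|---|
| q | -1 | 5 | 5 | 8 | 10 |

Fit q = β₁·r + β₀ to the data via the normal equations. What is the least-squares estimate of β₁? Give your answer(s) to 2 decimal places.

β₁ = 1.10

Normal-equation sums: Σr·r = 172, Σr = 24, Σ1 = 5.
And Σr·q = 192, Σq = 27.
So MᵀM·[β₁, β₀]ᵀ = Mᵀq: [[172, 24]; [24, 5]]·[β₁, β₀]ᵀ = [192, 27]ᵀ.
Δ = 172·5 − 24² = 284.
β₁ = (192·5 − 24·27)/284 = 78/71; β₀ = (172·27 − 24·192)/284 = 9/71.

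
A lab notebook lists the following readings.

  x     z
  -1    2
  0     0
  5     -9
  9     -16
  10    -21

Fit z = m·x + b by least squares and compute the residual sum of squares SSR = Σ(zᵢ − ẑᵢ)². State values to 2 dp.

SSR = 5.06

From the data, Σx·x = 207, Σx = 23, Σ1 = 5.
And Σx·z = -401, Σz = -44.
So MᵀM·[m, b]ᵀ = Mᵀz: [[207, 23]; [23, 5]]·[m, b]ᵀ = [-401, -44]ᵀ.
Δ = 207·5 − 23² = 506.
m = ((-401)·5 − 23·(-44))/506 = -993/506; b = (207·(-44) − 23·(-401))/506 = 5/22.
Residuals: -48/253, -5/22, 148/253, 33/23, -811/506; SSR = 2559/506.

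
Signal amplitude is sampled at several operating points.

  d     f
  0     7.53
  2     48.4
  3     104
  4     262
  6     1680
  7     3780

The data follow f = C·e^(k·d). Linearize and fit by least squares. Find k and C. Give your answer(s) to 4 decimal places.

With ln fᵢ as the transformed response and dᵢ as the regressor:
Sums: Σd = 22.0000, Σ(d)² = 114.0000, Σln f = 31.7752, Σd·ln f = 146.1872.
Normal system: [[114.0000, 22.0000]; [22.0000, 6]]·[k, ln C]ᵀ = [146.1872, 31.7752]ᵀ.
Solving (det = 200.0000): k = 0.89035, ln C = 2.03125, so C = exp(2.03125) = 7.62360.

k = 0.8903, C = 7.6236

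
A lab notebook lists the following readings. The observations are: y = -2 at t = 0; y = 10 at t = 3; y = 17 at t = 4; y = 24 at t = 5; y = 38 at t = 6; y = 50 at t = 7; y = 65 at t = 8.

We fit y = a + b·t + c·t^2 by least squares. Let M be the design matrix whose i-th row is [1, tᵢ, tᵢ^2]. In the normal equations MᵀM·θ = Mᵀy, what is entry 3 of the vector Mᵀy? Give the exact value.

8940

Entry 3 ↔ basis t^2, so (Mᵀy)_{3} = Σᵢ (t^2)·yᵢ = (0)·(-2) + (9)·(10) + (16)·(17) + (25)·(24) + (36)·(38) + (49)·(50) + (64)·(65) = 8940.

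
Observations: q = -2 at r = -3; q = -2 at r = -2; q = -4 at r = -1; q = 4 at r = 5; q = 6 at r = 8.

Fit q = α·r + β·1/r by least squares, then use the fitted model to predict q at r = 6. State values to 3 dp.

Normal-equation sums: Σr·r = 103, Σr·1/r = 5, Σ1/r·1/r = 20401/14400.
Right-hand side: Σr·q = 82, Σ1/r·q = 433/60.
So MᵀM·[α, β]ᵀ = Mᵀq: [[103, 5]; [5, 20401/14400]]·[α, β]ᵀ = [82, 433/60]ᵀ.
Determinant 103·(20401/14400) − 5² = 1741303/14400.
α = (82·(20401/14400) − 5·(433/60))/(1741303/14400) = 1153282/1741303; β = (103·(433/60) − 5·82)/(1741303/14400) = 4799760/1741303.
At r = 6: q̂ = (1153282/1741303)·(6) + (4799760/1741303)·(1/6) = 7719652/1741303.

q̂ = 4.433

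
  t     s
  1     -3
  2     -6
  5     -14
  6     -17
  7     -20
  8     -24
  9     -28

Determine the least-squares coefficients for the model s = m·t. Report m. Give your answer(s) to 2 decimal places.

The normal system AᵀA·[m]ᵀ = Aᵀs is [[260]]·[m]ᵀ = [-771]ᵀ.
m = (-771)/260 = -2.96538.

m = -2.97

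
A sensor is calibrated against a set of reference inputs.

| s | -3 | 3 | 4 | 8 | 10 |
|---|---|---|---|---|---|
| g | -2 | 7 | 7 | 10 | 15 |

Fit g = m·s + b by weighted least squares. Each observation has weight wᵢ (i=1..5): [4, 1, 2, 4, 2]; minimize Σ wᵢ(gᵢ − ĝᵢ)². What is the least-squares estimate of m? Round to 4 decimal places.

From the data, Σwᵢ·s·s = 533, Σwᵢ·s = 51, Σwᵢ·1 = 13.
Moment sums: Σwᵢ·s·g = 721, Σwᵢ·g = 83.
Δ = 533·13 − 51² = 4328.
m = (721·13 − 51·83)/4328 = 1285/1082; b = (533·83 − 51·721)/4328 = 1867/1082.

m = 1.1876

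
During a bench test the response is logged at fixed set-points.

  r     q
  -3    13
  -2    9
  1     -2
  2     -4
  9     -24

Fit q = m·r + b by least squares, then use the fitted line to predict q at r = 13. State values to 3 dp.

q̂ = -36.946

Compute the Gram sums: Σr·r = 99, Σr = 7, Σ1 = 5.
For Mᵀq: Σr·q = -283, Σq = -8.
So MᵀM·[m, b]ᵀ = Mᵀq: [[99, 7]; [7, 5]]·[m, b]ᵀ = [-283, -8]ᵀ.
Determinant 99·5 − 7² = 446.
m = ((-283)·5 − 7·(-8))/446 = -1359/446; b = (99·(-8) − 7·(-283))/446 = 1189/446.
At r = 13: q̂ = (-1359/446)·(13) + (1189/446)·(1) = -8239/223.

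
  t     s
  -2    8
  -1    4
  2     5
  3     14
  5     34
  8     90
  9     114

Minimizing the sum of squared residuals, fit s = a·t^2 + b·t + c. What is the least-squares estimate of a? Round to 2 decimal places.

a = 1.46

XᵀX·[a, b, c]ᵀ = Xᵀs reads: 11396·a + 1392·b + 188·c = 16026;  1392·a + 188·b + 24·c = 1948;  188·a + 24·b + 7·c = 269.
(Σt^2·t^2 = 11396, Σt^2·t = 1392, Σt^2 = 188, Σt·t = 188, Σt = 24, Σ1 = 7, Σt^2·s = 16026, Σt·s = 1948, Σs = 269.)
Inverting the 3×3 Gram matrix, [a, b, c]ᵀ = [143315/98266, -29915/49133, 66161/49133]ᵀ.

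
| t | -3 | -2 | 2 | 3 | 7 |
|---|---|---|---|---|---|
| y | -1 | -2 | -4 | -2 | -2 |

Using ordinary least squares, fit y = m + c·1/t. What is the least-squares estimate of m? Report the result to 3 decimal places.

m = -2.150

Compute the Gram sums: Σ1 = 5, Σ1/t = 1/7, Σ1/t·1/t = 655/882.
And Σy = -11, Σ1/t·y = -34/21.
So MᵀM·[m, c]ᵀ = Mᵀy: [[5, 1/7]; [1/7, 655/882]]·[m, c]ᵀ = [-11, -34/21]ᵀ.
det = 5·(655/882) − (1/7)² = 3257/882.
m = ((-11)·(655/882) − (1/7)·(-34/21))/(3257/882) = -7001/3257; c = (5·(-34/21) − (1/7)·(-11))/(3257/882) = -5754/3257.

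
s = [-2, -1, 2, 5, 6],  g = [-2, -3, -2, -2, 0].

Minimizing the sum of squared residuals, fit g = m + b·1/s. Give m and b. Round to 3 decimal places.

m = -1.676, b = 0.981

The normal equations are: 5·m + (-19/30)·b = -9;  (-19/30)·m + (1411/900)·b = 13/5.
(Σ1 = 5, Σ1/s = -19/30, Σ1/s·1/s = 1411/900, Σg = -9, Σ1/s·g = 13/5.)
Eliminating b: (1411/900)·(row 1) − (-19/30)·(row 2) gives (3347/450)·m = (1411/900)·(-9) − (-19/30)·(13/5) = -3739/300, so m = -11217/6694.
Then b = ((13/5) − (-19/30)·(-11217/6694))/(1411/900) = 3285/3347.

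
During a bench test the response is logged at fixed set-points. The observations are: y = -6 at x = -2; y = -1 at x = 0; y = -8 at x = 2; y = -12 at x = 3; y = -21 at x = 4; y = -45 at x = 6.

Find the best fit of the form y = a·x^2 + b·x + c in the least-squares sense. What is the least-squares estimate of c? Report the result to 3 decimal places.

c = -1.619

The normal equations are: 1665·a + 307·b + 69·c = -2120;  307·a + 69·b + 13·c = -394;  69·a + 13·b + 6·c = -93.
(Σx^2·x^2 = 1665, Σx^2·x = 307, Σx^2 = 69, Σx·x = 69, Σx = 13, Σ1 = 6, Σx^2·y = -2120, Σx·y = -394, Σy = -93.)
Inverting the 3×3 Gram matrix, [a, b, c]ᵀ = [-7/6, -3/14, -34/21]ᵀ.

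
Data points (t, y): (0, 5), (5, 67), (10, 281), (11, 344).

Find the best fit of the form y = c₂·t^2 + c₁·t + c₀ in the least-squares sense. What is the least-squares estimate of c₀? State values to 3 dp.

Normal-equation sums: Σt^2·t^2 = 25266, Σt^2·t = 2456, Σt^2 = 246, Σt·t = 246, Σt = 26, Σ1 = 4.
For Aᵀy: Σt^2·y = 71399, Σt·y = 6929, Σy = 697.
Normal equations: [[25266, 2456, 246]; [2456, 246, 26]; [246, 26, 4]]·[c₂, c₁, c₀]ᵀ = [71399, 6929, 697]ᵀ.
Solving the 3×3 system (Gaussian elimination) gives c₂ = 28313/9220, c₁ = -27923/9220, c₀ = 9367/1844.

c₀ = 5.080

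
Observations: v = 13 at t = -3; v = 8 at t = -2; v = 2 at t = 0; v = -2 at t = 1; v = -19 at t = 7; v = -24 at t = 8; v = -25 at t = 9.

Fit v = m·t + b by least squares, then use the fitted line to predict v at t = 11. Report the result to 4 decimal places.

v̂ = -32.2301

Compute the Gram sums: Σt·t = 208, Σt = 20, Σ1 = 7.
For Mᵀv: Σt·v = -607, Σv = -47.
Eliminating b: 7·(row 1) − 20·(row 2) gives 1056·m = 7·(-607) − 20·(-47) = -3309, so m = -1103/352.
Then b = ((-47) − 20·(-1103/352))/7 = 197/88.
At t = 11: v̂ = (-1103/352)·(11) + (197/88)·(1) = -11345/352.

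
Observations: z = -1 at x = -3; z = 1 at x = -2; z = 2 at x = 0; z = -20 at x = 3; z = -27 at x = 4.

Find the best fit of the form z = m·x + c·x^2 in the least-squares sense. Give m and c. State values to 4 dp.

With design matrix A, AᵀA = [[38, 56]; [56, 434]] and Aᵀz = [-167, -617]ᵀ.
Eliminating c: 434·(row 1) − 56·(row 2) gives 13356·m = 434·(-167) − 56·(-617) = -37926, so m = -301/106.
Then c = ((-617) − 56·(-301/106))/434 = -783/742.

m = -2.8396, c = -1.0553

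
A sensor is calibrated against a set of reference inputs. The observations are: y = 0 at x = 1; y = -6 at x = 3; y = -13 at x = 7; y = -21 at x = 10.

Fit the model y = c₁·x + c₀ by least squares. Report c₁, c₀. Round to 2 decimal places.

c₁ = -2.24, c₀ = 1.74

Sums needed: Σx·x = 159, Σx = 21, Σ1 = 4.
Right-hand side: Σx·y = -319, Σy = -40.
MᵀM·[c₁, c₀]ᵀ = Mᵀy becomes [[159, 21]; [21, 4]]·[c₁, c₀]ᵀ = [-319, -40]ᵀ.
Eliminating c₀: 4·(row 1) − 21·(row 2) gives 195·c₁ = 4·(-319) − 21·(-40) = -436, so c₁ = -436/195.
Then c₀ = ((-40) − 21·(-436/195))/4 = 113/65.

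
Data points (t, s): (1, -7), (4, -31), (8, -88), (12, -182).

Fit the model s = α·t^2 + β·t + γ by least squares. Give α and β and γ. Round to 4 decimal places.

Forming XᵀX = [[25089, 2305, 225]; [2305, 225, 25]; [225, 25, 4]] and Xᵀs = [-32343, -3019, -308]ᵀ gives XᵀX·[α, β, γ]ᵀ = Xᵀs.
Solving the 3×3 system (Gaussian elimination) gives α = -9851/9400, β = -104001/47000, γ = -992/235.

α = -1.0480, β = -2.2128, γ = -4.2213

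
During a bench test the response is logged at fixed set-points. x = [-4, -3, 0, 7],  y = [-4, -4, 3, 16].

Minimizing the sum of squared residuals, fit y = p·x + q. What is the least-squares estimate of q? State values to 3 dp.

q = 2.750

From the data, Σx·x = 74, Σx = 0, Σ1 = 4.
Moment sums: Σx·y = 140, Σy = 11.
Determinant 74·4 − 0² = 296.
p = (140·4 − 0·11)/296 = 70/37; q = (74·11 − 0·140)/296 = 11/4.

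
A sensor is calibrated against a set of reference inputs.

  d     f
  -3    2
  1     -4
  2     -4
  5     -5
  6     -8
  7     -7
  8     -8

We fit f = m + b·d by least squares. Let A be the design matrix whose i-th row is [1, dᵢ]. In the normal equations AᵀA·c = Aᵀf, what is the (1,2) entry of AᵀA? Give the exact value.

26

Row 1 ↔ basis 1, column 2 ↔ basis d, so (AᵀA)_{1,2} = Σᵢ d = (1)·(-3) + (1)·(1) + (1)·(2) + (1)·(5) + (1)·(6) + (1)·(7) + (1)·(8) = 26.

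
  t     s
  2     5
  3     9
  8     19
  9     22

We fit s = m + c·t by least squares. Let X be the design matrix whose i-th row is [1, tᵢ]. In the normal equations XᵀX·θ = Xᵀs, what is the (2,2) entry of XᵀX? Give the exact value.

Row 2 ↔ basis t, column 2 ↔ basis t, so (XᵀX)_{2,2} = Σᵢ (t)·(t) = (2)·(2) + (3)·(3) + (8)·(8) + (9)·(9) = 158.

158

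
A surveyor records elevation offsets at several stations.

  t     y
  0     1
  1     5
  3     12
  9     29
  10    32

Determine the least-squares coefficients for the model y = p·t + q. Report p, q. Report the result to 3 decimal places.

p = 3.035, q = 1.838

The normal system AᵀA·[p, q]ᵀ = Aᵀy is [[191, 23]; [23, 5]]·[p, q]ᵀ = [622, 79]ᵀ.
det = 191·5 − 23² = 426.
p = (622·5 − 23·79)/426 = 431/142; q = (191·79 − 23·622)/426 = 261/142.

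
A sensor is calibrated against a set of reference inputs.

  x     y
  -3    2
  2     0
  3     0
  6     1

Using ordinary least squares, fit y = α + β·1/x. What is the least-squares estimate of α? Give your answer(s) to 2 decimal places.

α = 1.18

Entries of AᵀA: Σ1 = 4, Σ1/x = 2/3, Σ1/x·1/x = 1/2.
For Aᵀy: Σy = 3, Σ1/x·y = -1/2.
So AᵀA·[α, β]ᵀ = Aᵀy: [[4, 2/3]; [2/3, 1/2]]·[α, β]ᵀ = [3, -1/2]ᵀ.
Eliminating β: (1/2)·(row 1) − (2/3)·(row 2) gives (14/9)·α = (1/2)·3 − (2/3)·(-1/2) = 11/6, so α = 33/28.
Then β = ((-1/2) − (2/3)·(33/28))/(1/2) = -18/7.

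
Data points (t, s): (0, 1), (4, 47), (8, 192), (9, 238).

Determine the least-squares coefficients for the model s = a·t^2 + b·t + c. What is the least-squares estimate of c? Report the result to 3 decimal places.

c = 0.731

With design matrix X, XᵀX = [[10913, 1305, 161]; [1305, 161, 21]; [161, 21, 4]] and Xᵀs = [32318, 3866, 478]ᵀ.
Solving the 3×3 system (Gaussian elimination) gives a = 40083/13592, b = 185/13592, c = 2483/3398.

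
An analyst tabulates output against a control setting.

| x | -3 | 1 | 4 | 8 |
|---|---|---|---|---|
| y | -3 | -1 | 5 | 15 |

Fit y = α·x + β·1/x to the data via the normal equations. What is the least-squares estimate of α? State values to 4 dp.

α = 1.7962

With design matrix M, MᵀM = [[90, 4]; [4, 685/576]] and Mᵀy = [148, 25/8]ᵀ.
Eliminating β: (685/576)·(row 1) − 4·(row 2) gives (2913/32)·α = (685/576)·148 − 4·(25/8) = 23545/144, so α = 47090/26217.
Then β = ((25/8) − 4·(47090/26217))/(685/576) = -9944/2913.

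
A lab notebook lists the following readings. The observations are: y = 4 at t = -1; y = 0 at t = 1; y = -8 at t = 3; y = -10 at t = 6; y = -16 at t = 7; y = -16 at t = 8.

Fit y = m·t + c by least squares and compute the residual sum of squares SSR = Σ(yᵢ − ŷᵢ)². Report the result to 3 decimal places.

SSR = 15.333

AᵀA·[m, c]ᵀ = Aᵀy reads: 160·m + 24·c = -328;  24·m + 6·c = -46.
(Σt·t = 160, Σt = 24, Σ1 = 6, Σt·y = -328, Σy = -46.)
Eliminating c: 6·(row 1) − 24·(row 2) gives 384·m = 6·(-328) − 24·(-46) = -864, so m = -9/4.
Then c = ((-46) − 24·(-9/4))/6 = 4/3.
Residuals: 5/12, 11/12, -31/12, 13/6, -19/12, 2/3; SSR = 46/3.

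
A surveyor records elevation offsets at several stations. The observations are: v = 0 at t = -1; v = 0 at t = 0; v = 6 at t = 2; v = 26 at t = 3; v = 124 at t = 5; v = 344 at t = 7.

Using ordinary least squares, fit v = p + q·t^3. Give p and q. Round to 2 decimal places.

p = -0.64, q = 1.00

With design matrix X, XᵀX = [[6, 502]; [502, 134068]] and Xᵀv = [500, 134242]ᵀ.
Determinant 6·134068 − 502² = 552404.
p = (500·134068 − 502·134242)/552404 = -88871/138101; q = (6·134242 − 502·500)/552404 = 138613/138101.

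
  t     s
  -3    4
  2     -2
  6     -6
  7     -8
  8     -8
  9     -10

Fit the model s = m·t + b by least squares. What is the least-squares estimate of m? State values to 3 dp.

Sums needed: Σt·t = 243, Σt = 29, Σ1 = 6.
Right-hand side: Σt·s = -262, Σs = -30.
So XᵀX·[m, b]ᵀ = Xᵀs: [[243, 29]; [29, 6]]·[m, b]ᵀ = [-262, -30]ᵀ.
det = 243·6 − 29² = 617.
m = ((-262)·6 − 29·(-30))/617 = -702/617; b = (243·(-30) − 29·(-262))/617 = 308/617.

m = -1.138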